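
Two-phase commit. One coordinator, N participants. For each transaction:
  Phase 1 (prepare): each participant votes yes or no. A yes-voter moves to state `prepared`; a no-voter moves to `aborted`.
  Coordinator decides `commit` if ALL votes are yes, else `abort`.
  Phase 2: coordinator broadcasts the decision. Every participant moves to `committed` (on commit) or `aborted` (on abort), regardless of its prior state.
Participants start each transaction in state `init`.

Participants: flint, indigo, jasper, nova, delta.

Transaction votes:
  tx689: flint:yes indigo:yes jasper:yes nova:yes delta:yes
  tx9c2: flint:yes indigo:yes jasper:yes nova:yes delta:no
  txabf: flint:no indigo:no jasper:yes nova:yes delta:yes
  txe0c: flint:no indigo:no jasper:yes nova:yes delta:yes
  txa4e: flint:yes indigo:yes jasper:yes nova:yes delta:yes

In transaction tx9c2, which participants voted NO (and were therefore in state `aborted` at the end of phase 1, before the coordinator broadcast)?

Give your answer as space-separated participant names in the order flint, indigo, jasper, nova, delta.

Answer: delta

Derivation:
Txn tx9c2 phase 1: flint yes -> prepared; indigo yes -> prepared; jasper yes -> prepared; nova yes -> prepared; delta no -> aborted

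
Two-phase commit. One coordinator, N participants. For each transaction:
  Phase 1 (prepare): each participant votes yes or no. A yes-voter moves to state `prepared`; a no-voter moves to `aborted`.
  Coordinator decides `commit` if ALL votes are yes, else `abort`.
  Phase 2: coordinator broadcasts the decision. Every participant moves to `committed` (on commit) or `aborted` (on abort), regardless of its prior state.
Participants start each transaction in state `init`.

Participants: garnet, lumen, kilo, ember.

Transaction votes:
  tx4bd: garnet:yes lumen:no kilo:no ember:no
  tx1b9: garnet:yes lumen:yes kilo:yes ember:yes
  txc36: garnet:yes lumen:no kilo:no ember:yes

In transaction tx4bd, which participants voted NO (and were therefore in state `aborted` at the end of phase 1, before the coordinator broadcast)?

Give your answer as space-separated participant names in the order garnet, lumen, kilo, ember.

Txn tx4bd phase 1: garnet yes -> prepared; lumen no -> aborted; kilo no -> aborted; ember no -> aborted

Answer: lumen kilo ember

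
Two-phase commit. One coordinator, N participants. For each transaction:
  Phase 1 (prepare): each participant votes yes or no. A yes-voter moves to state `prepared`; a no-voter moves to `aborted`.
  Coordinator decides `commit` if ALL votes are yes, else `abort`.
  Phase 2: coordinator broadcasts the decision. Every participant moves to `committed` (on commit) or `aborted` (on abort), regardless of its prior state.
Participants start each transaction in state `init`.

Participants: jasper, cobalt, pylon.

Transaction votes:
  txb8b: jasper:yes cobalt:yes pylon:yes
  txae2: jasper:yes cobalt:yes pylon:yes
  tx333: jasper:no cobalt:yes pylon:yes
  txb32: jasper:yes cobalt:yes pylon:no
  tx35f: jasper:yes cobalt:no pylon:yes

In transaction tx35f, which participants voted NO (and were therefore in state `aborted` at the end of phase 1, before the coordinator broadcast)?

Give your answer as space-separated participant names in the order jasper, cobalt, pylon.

Answer: cobalt

Derivation:
Txn tx35f phase 1: jasper yes -> prepared; cobalt no -> aborted; pylon yes -> prepared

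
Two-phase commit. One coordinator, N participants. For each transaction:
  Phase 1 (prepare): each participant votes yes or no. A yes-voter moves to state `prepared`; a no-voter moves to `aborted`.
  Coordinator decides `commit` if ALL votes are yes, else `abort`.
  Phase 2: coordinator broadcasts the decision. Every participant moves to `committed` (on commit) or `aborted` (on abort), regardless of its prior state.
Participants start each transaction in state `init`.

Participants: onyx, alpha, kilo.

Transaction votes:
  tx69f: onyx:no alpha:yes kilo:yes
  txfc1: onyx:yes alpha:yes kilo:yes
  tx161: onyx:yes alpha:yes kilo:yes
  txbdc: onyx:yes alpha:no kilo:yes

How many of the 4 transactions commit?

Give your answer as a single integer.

Answer: 2

Derivation:
tx69f: no from onyx -> abort (commits=0)
txfc1: all yes -> commit (commits=1)
tx161: all yes -> commit (commits=2)
txbdc: no from alpha -> abort (commits=2)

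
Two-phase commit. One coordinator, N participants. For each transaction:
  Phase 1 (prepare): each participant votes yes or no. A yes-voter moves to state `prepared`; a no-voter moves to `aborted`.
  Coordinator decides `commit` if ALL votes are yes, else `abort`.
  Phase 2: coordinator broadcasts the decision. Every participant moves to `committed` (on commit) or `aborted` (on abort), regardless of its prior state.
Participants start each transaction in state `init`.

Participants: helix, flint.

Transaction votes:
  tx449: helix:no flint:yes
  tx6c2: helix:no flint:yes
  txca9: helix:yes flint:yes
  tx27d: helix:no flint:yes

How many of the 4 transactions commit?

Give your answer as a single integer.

tx449: no from helix -> abort (commits=0)
tx6c2: no from helix -> abort (commits=0)
txca9: all yes -> commit (commits=1)
tx27d: no from helix -> abort (commits=1)

Answer: 1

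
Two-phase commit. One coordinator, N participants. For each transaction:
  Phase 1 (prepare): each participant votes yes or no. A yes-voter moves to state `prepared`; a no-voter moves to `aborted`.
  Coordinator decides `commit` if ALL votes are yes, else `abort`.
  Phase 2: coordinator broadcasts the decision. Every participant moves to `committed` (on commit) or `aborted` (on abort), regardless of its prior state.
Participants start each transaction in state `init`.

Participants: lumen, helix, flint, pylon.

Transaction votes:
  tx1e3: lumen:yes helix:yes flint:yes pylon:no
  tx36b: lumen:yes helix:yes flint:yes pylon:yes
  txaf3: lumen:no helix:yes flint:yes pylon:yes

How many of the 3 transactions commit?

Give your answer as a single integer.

Answer: 1

Derivation:
tx1e3: no from pylon -> abort (commits=0)
tx36b: all yes -> commit (commits=1)
txaf3: no from lumen -> abort (commits=1)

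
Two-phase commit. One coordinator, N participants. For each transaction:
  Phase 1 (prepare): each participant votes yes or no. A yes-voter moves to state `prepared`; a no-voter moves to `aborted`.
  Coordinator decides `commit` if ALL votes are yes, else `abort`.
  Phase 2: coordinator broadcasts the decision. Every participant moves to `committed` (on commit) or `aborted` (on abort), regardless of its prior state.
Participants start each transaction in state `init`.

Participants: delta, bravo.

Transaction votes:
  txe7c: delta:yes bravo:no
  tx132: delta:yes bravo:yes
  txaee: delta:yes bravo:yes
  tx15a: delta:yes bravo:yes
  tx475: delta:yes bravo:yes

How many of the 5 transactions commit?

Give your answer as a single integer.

Answer: 4

Derivation:
txe7c: no from bravo -> abort (commits=0)
tx132: all yes -> commit (commits=1)
txaee: all yes -> commit (commits=2)
tx15a: all yes -> commit (commits=3)
tx475: all yes -> commit (commits=4)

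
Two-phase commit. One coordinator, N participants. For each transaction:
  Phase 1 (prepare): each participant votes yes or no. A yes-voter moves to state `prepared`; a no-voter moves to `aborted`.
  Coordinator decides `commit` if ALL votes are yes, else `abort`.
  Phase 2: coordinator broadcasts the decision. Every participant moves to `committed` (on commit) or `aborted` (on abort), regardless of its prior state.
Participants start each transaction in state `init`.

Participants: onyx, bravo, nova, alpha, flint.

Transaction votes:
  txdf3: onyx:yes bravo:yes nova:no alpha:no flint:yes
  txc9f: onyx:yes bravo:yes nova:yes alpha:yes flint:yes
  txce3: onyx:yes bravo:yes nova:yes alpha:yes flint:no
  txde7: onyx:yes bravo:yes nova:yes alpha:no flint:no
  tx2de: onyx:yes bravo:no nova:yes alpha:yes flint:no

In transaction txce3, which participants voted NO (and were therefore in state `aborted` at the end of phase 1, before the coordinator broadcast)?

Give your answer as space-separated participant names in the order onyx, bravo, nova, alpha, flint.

Txn txce3 phase 1: onyx yes -> prepared; bravo yes -> prepared; nova yes -> prepared; alpha yes -> prepared; flint no -> aborted

Answer: flint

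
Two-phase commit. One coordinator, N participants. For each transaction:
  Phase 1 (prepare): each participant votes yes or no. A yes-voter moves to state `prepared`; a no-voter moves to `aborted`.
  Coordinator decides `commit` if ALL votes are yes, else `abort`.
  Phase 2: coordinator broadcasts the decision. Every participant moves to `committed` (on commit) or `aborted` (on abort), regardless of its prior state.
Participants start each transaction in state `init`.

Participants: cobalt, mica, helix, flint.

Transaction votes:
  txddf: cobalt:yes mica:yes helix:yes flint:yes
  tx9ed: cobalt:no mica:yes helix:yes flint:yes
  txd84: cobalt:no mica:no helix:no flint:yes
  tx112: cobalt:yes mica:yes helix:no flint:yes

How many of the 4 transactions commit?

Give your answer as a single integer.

Answer: 1

Derivation:
txddf: all yes -> commit (commits=1)
tx9ed: no from cobalt -> abort (commits=1)
txd84: no from cobalt, mica, helix -> abort (commits=1)
tx112: no from helix -> abort (commits=1)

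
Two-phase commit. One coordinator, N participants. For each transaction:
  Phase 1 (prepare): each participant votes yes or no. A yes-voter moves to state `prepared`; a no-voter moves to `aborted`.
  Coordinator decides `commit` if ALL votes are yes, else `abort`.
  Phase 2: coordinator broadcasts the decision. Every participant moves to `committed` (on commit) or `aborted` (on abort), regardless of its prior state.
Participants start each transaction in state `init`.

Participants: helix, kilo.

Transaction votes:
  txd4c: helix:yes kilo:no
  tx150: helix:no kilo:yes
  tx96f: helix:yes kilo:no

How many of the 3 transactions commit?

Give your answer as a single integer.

txd4c: no from kilo -> abort (commits=0)
tx150: no from helix -> abort (commits=0)
tx96f: no from kilo -> abort (commits=0)

Answer: 0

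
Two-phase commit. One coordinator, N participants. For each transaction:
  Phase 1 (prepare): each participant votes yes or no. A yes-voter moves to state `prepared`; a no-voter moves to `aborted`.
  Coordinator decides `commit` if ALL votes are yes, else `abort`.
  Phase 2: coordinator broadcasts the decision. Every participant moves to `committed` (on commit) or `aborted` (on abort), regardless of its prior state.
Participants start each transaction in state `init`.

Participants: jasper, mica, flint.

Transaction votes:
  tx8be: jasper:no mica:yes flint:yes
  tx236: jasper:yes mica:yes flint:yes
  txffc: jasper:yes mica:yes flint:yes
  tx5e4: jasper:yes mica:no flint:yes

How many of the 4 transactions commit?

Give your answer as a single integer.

Answer: 2

Derivation:
tx8be: no from jasper -> abort (commits=0)
tx236: all yes -> commit (commits=1)
txffc: all yes -> commit (commits=2)
tx5e4: no from mica -> abort (commits=2)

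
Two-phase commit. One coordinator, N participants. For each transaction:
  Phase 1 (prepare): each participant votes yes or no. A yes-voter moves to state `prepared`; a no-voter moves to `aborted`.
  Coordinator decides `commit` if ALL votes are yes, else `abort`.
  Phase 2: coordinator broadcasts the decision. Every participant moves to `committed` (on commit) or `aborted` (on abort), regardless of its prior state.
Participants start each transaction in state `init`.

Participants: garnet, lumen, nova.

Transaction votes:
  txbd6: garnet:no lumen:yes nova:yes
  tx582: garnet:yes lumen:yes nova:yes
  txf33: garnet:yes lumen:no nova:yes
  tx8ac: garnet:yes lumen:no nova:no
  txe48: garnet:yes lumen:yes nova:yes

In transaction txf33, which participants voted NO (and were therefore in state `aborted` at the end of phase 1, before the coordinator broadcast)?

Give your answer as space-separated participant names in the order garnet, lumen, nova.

Answer: lumen

Derivation:
Txn txf33 phase 1: garnet yes -> prepared; lumen no -> aborted; nova yes -> prepared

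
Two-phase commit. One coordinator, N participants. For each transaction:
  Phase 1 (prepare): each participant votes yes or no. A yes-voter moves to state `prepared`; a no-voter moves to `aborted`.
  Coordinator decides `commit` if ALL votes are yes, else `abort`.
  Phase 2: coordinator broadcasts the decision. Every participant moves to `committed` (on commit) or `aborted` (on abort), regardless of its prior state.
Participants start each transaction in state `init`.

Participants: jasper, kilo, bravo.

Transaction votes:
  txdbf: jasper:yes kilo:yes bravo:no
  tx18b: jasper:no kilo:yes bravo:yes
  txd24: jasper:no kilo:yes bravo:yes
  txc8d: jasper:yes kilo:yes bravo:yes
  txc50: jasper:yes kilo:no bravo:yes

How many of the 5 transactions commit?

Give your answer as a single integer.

Answer: 1

Derivation:
txdbf: no from bravo -> abort (commits=0)
tx18b: no from jasper -> abort (commits=0)
txd24: no from jasper -> abort (commits=0)
txc8d: all yes -> commit (commits=1)
txc50: no from kilo -> abort (commits=1)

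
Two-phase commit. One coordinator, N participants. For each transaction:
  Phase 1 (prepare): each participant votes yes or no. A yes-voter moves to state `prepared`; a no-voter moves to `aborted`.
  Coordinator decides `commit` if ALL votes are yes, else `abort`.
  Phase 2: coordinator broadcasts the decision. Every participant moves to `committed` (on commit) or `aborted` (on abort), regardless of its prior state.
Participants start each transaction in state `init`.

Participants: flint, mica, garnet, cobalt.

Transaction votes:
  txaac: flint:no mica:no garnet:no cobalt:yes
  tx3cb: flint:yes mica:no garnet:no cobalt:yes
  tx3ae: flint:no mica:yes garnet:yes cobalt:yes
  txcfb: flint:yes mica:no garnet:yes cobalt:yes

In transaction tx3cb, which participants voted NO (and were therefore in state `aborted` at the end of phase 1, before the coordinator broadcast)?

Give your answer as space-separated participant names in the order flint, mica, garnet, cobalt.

Txn tx3cb phase 1: flint yes -> prepared; mica no -> aborted; garnet no -> aborted; cobalt yes -> prepared

Answer: mica garnet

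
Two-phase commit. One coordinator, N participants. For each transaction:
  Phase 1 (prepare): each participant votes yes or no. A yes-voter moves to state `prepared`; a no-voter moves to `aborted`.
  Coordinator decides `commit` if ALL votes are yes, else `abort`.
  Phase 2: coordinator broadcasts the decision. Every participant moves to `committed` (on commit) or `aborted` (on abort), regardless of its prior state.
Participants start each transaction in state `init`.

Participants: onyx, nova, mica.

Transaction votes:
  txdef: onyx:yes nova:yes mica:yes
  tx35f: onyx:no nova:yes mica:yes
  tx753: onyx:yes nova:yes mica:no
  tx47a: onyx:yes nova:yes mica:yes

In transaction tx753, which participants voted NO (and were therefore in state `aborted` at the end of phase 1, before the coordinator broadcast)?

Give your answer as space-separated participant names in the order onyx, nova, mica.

Answer: mica

Derivation:
Txn tx753 phase 1: onyx yes -> prepared; nova yes -> prepared; mica no -> aborted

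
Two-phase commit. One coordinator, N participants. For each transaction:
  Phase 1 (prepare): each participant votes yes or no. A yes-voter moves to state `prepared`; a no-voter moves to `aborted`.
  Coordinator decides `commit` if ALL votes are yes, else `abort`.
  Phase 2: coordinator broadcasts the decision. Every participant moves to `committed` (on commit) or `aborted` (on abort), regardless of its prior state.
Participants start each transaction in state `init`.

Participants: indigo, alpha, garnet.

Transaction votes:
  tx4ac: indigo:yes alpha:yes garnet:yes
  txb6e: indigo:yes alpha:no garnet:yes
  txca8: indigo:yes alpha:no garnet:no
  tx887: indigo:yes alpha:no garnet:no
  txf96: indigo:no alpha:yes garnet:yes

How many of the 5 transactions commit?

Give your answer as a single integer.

tx4ac: all yes -> commit (commits=1)
txb6e: no from alpha -> abort (commits=1)
txca8: no from alpha, garnet -> abort (commits=1)
tx887: no from alpha, garnet -> abort (commits=1)
txf96: no from indigo -> abort (commits=1)

Answer: 1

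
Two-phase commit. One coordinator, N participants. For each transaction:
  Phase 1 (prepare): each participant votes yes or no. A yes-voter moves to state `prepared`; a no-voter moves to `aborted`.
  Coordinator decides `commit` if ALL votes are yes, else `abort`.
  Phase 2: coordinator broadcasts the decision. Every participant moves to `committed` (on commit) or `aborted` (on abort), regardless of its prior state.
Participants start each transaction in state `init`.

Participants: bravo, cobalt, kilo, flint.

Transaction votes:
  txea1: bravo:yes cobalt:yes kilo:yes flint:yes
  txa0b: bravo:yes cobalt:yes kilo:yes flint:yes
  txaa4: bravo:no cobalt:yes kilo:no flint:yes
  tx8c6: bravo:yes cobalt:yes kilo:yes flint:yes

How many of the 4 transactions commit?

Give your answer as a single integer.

txea1: all yes -> commit (commits=1)
txa0b: all yes -> commit (commits=2)
txaa4: no from bravo, kilo -> abort (commits=2)
tx8c6: all yes -> commit (commits=3)

Answer: 3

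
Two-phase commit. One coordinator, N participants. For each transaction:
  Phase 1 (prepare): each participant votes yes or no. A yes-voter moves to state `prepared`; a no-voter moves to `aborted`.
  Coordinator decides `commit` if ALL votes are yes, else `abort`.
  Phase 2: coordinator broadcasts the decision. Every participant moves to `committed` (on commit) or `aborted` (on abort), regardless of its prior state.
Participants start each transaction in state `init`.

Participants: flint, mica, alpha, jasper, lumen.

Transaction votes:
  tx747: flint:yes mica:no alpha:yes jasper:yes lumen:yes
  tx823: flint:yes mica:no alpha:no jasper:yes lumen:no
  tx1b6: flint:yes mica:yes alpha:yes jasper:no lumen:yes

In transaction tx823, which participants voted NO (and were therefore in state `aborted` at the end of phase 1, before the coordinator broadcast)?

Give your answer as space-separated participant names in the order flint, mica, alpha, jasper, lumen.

Answer: mica alpha lumen

Derivation:
Txn tx823 phase 1: flint yes -> prepared; mica no -> aborted; alpha no -> aborted; jasper yes -> prepared; lumen no -> aborted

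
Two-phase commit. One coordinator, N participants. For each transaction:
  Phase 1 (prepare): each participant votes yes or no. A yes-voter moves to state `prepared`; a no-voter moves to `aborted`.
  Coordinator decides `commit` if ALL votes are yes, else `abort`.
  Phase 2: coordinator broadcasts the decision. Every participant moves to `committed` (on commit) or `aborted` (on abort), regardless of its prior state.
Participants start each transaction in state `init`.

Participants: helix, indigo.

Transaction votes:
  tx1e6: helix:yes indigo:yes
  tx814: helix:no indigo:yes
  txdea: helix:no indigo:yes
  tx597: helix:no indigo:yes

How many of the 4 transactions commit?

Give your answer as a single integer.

Answer: 1

Derivation:
tx1e6: all yes -> commit (commits=1)
tx814: no from helix -> abort (commits=1)
txdea: no from helix -> abort (commits=1)
tx597: no from helix -> abort (commits=1)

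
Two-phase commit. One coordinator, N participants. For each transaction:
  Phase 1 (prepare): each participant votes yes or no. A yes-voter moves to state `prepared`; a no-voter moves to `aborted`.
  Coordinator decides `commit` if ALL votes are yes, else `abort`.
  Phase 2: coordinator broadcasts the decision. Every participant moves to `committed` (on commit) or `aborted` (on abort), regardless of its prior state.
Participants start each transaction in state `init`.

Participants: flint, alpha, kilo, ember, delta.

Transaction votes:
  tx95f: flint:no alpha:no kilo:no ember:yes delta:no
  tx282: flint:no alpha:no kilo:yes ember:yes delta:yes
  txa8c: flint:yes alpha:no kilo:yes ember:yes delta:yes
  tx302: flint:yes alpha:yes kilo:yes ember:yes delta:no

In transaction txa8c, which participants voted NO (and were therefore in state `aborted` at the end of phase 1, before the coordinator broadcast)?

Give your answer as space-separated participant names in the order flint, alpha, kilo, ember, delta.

Answer: alpha

Derivation:
Txn txa8c phase 1: flint yes -> prepared; alpha no -> aborted; kilo yes -> prepared; ember yes -> prepared; delta yes -> prepared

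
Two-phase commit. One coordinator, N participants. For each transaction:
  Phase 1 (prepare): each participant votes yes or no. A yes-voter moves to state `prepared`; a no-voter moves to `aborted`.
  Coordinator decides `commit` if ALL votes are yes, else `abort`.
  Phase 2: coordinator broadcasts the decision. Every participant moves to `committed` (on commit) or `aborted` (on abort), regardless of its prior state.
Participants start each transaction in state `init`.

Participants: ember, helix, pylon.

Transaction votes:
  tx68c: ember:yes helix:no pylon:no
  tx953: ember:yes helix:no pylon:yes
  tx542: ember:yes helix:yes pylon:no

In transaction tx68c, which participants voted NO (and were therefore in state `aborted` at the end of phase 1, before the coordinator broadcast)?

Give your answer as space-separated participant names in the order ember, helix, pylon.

Txn tx68c phase 1: ember yes -> prepared; helix no -> aborted; pylon no -> aborted

Answer: helix pylon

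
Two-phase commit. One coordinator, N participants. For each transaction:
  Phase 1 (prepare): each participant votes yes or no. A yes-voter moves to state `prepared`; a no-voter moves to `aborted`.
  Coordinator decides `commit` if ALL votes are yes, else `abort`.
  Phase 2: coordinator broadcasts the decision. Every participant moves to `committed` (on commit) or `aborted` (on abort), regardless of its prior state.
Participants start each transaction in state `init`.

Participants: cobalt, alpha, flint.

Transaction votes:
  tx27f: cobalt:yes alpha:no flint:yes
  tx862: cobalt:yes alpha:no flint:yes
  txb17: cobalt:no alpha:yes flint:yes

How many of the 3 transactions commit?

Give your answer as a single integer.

tx27f: no from alpha -> abort (commits=0)
tx862: no from alpha -> abort (commits=0)
txb17: no from cobalt -> abort (commits=0)

Answer: 0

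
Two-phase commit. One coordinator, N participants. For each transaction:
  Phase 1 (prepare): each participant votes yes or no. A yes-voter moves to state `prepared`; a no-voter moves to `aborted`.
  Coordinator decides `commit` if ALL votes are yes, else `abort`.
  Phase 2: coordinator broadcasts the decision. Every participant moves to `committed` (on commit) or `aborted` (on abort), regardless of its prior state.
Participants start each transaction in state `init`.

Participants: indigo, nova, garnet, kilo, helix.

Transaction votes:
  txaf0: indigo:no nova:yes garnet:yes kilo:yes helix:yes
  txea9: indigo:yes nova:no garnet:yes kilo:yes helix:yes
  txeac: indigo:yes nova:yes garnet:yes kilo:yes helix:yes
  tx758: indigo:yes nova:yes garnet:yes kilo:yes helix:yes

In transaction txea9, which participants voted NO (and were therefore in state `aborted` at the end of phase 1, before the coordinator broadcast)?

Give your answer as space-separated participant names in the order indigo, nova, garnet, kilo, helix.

Answer: nova

Derivation:
Txn txea9 phase 1: indigo yes -> prepared; nova no -> aborted; garnet yes -> prepared; kilo yes -> prepared; helix yes -> prepared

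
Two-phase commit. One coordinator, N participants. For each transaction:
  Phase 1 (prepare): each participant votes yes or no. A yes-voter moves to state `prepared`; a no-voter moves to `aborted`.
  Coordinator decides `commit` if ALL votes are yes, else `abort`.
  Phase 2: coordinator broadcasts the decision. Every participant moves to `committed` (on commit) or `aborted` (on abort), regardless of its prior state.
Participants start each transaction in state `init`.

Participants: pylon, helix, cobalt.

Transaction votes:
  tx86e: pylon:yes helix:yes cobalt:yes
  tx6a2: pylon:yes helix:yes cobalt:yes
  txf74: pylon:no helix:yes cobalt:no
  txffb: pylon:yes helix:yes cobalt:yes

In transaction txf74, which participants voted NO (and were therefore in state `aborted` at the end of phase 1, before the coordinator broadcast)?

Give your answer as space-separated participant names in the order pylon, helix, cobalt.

Txn txf74 phase 1: pylon no -> aborted; helix yes -> prepared; cobalt no -> aborted

Answer: pylon cobalt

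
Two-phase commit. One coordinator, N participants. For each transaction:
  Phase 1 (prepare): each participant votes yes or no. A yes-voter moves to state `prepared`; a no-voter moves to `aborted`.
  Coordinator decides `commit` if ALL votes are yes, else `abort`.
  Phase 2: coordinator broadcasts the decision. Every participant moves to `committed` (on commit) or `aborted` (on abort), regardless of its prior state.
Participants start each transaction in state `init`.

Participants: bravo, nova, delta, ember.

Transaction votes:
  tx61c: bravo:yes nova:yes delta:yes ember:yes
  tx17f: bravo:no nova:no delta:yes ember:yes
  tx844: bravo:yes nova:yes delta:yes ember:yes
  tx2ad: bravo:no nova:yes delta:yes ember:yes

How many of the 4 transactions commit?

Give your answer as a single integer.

Answer: 2

Derivation:
tx61c: all yes -> commit (commits=1)
tx17f: no from bravo, nova -> abort (commits=1)
tx844: all yes -> commit (commits=2)
tx2ad: no from bravo -> abort (commits=2)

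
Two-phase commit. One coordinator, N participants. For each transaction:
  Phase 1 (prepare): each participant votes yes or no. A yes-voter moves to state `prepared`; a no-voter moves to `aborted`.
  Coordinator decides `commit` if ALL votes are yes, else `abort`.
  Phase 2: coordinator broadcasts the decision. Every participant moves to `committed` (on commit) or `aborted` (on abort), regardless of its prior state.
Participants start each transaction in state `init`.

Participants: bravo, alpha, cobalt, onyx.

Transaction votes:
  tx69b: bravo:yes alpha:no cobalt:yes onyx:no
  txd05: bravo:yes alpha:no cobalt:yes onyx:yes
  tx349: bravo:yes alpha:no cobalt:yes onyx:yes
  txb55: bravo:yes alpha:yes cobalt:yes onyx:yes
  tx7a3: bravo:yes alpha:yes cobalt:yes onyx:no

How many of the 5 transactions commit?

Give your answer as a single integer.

Answer: 1

Derivation:
tx69b: no from alpha, onyx -> abort (commits=0)
txd05: no from alpha -> abort (commits=0)
tx349: no from alpha -> abort (commits=0)
txb55: all yes -> commit (commits=1)
tx7a3: no from onyx -> abort (commits=1)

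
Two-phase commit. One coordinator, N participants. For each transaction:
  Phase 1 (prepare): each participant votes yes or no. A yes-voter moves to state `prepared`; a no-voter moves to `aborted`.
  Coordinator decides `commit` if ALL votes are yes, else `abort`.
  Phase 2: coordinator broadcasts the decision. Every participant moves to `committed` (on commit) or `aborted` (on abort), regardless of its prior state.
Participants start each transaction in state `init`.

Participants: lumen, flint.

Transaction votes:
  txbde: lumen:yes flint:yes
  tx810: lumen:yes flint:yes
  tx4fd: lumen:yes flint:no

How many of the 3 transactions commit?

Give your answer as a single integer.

txbde: all yes -> commit (commits=1)
tx810: all yes -> commit (commits=2)
tx4fd: no from flint -> abort (commits=2)

Answer: 2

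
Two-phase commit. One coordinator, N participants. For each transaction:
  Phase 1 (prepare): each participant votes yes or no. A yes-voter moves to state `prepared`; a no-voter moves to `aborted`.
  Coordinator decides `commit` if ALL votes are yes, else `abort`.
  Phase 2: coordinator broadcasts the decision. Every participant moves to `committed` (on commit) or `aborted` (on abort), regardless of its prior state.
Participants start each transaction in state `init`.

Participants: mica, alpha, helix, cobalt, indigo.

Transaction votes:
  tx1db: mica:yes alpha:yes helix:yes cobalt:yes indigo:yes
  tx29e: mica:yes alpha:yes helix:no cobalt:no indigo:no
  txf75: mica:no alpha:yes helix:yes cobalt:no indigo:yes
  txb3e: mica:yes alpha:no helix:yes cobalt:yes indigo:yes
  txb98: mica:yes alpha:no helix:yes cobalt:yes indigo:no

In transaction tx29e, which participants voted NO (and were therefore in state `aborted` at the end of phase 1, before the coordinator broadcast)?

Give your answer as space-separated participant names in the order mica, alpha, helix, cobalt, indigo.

Txn tx29e phase 1: mica yes -> prepared; alpha yes -> prepared; helix no -> aborted; cobalt no -> aborted; indigo no -> aborted

Answer: helix cobalt indigo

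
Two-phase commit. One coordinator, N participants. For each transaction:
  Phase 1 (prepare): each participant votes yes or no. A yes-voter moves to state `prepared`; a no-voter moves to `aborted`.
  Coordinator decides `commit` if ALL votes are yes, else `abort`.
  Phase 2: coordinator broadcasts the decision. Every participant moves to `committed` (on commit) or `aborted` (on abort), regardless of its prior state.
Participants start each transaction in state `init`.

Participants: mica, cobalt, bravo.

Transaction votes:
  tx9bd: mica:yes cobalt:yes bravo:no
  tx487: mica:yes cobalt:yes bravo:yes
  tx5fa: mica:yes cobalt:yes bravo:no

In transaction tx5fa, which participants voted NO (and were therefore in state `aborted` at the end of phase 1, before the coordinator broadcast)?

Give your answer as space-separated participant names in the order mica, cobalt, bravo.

Txn tx5fa phase 1: mica yes -> prepared; cobalt yes -> prepared; bravo no -> aborted

Answer: bravo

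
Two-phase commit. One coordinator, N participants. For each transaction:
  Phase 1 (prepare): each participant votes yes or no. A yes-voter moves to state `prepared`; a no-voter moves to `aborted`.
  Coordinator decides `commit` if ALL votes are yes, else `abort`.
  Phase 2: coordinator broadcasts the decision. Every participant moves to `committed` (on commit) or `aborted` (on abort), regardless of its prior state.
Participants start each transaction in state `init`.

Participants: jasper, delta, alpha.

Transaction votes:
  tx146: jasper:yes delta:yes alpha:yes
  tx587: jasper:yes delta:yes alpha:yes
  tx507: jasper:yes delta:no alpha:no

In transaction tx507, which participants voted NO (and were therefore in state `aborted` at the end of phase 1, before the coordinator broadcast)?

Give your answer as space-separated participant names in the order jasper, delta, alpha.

Answer: delta alpha

Derivation:
Txn tx507 phase 1: jasper yes -> prepared; delta no -> aborted; alpha no -> aborted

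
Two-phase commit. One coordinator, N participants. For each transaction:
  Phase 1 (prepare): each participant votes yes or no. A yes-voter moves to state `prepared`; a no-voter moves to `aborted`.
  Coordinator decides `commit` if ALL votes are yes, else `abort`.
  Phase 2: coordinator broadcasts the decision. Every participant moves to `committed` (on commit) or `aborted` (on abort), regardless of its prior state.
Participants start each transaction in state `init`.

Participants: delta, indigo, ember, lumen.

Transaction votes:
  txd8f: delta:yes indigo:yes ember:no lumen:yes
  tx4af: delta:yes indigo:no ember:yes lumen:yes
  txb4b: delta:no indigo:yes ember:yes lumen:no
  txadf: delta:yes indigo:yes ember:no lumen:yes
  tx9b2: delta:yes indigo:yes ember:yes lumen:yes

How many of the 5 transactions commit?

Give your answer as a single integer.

Answer: 1

Derivation:
txd8f: no from ember -> abort (commits=0)
tx4af: no from indigo -> abort (commits=0)
txb4b: no from delta, lumen -> abort (commits=0)
txadf: no from ember -> abort (commits=0)
tx9b2: all yes -> commit (commits=1)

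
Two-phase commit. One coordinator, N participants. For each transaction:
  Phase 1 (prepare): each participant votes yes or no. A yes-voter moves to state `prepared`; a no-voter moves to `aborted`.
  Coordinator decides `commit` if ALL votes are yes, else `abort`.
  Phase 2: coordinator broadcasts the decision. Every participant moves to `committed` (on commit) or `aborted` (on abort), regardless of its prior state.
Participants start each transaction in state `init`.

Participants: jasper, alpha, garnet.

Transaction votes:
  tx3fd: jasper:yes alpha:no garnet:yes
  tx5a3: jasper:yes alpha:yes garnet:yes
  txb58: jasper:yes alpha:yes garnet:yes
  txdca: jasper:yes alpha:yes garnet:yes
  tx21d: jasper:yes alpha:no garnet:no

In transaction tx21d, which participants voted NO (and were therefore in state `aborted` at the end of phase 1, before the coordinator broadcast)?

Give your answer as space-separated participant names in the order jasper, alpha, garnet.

Txn tx21d phase 1: jasper yes -> prepared; alpha no -> aborted; garnet no -> aborted

Answer: alpha garnet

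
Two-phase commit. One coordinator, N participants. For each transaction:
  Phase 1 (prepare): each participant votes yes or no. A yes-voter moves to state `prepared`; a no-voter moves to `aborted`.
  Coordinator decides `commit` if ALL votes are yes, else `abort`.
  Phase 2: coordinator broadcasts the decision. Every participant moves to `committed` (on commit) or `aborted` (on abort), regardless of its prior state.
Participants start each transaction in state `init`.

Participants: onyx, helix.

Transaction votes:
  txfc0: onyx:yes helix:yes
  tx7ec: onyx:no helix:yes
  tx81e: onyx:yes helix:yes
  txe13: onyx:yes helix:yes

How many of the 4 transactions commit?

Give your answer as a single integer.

txfc0: all yes -> commit (commits=1)
tx7ec: no from onyx -> abort (commits=1)
tx81e: all yes -> commit (commits=2)
txe13: all yes -> commit (commits=3)

Answer: 3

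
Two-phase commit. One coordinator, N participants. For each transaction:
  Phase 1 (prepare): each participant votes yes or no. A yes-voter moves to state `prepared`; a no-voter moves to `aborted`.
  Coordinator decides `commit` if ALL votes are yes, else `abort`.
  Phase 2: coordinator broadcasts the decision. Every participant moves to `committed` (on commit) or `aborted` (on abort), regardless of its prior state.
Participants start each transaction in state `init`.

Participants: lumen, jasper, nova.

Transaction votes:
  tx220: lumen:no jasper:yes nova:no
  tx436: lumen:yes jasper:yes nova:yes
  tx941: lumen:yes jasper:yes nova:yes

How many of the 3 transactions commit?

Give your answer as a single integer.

Answer: 2

Derivation:
tx220: no from lumen, nova -> abort (commits=0)
tx436: all yes -> commit (commits=1)
tx941: all yes -> commit (commits=2)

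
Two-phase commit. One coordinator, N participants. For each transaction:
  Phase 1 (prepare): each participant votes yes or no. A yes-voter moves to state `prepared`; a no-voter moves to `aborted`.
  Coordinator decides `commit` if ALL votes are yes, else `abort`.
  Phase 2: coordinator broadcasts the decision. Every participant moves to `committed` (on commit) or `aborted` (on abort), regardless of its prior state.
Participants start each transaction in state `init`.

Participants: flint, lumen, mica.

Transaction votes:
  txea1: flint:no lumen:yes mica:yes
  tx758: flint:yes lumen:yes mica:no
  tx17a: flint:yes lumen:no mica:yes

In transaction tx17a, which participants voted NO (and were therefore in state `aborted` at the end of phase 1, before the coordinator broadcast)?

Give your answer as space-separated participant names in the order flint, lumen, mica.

Answer: lumen

Derivation:
Txn tx17a phase 1: flint yes -> prepared; lumen no -> aborted; mica yes -> prepared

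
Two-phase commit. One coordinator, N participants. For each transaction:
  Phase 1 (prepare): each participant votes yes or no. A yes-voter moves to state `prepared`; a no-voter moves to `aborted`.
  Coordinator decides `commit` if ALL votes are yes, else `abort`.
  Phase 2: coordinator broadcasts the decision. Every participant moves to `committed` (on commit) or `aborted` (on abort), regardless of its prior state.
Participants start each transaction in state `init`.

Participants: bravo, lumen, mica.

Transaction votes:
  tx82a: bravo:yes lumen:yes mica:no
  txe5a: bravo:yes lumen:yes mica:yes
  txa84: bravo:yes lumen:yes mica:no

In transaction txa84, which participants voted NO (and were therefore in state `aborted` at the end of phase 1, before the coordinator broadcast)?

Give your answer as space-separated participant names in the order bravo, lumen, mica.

Answer: mica

Derivation:
Txn txa84 phase 1: bravo yes -> prepared; lumen yes -> prepared; mica no -> aborted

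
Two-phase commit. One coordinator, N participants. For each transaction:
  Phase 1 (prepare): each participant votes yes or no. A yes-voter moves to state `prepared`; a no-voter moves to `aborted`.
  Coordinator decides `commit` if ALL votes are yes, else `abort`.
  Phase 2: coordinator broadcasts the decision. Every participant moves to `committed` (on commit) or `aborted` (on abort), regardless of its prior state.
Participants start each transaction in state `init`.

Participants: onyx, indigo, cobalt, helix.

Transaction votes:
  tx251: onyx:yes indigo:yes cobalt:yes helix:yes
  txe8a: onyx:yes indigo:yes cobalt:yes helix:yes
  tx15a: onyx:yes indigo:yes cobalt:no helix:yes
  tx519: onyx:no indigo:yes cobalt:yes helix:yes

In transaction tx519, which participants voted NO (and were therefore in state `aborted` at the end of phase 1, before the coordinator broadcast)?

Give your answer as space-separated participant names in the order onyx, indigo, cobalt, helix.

Answer: onyx

Derivation:
Txn tx519 phase 1: onyx no -> aborted; indigo yes -> prepared; cobalt yes -> prepared; helix yes -> prepared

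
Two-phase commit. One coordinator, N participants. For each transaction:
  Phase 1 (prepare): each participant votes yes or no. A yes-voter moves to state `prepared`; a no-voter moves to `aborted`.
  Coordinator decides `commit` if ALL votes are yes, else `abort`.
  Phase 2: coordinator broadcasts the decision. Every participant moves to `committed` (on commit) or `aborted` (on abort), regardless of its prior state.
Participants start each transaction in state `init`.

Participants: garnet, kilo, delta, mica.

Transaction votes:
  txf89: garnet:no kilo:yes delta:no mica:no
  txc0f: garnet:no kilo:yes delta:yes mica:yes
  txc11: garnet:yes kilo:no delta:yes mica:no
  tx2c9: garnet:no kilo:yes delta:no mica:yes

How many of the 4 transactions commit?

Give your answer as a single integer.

Answer: 0

Derivation:
txf89: no from garnet, delta, mica -> abort (commits=0)
txc0f: no from garnet -> abort (commits=0)
txc11: no from kilo, mica -> abort (commits=0)
tx2c9: no from garnet, delta -> abort (commits=0)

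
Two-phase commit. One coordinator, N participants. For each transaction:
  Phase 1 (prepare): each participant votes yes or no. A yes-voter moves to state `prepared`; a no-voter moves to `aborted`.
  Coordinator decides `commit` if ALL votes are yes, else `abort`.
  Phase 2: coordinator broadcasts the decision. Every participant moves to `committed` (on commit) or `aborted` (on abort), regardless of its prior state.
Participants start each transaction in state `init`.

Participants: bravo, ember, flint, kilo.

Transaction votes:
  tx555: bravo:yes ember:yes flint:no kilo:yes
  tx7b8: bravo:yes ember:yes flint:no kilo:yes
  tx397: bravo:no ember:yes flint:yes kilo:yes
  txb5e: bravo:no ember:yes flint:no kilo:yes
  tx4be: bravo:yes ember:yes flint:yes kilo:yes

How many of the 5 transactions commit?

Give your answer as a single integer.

Answer: 1

Derivation:
tx555: no from flint -> abort (commits=0)
tx7b8: no from flint -> abort (commits=0)
tx397: no from bravo -> abort (commits=0)
txb5e: no from bravo, flint -> abort (commits=0)
tx4be: all yes -> commit (commits=1)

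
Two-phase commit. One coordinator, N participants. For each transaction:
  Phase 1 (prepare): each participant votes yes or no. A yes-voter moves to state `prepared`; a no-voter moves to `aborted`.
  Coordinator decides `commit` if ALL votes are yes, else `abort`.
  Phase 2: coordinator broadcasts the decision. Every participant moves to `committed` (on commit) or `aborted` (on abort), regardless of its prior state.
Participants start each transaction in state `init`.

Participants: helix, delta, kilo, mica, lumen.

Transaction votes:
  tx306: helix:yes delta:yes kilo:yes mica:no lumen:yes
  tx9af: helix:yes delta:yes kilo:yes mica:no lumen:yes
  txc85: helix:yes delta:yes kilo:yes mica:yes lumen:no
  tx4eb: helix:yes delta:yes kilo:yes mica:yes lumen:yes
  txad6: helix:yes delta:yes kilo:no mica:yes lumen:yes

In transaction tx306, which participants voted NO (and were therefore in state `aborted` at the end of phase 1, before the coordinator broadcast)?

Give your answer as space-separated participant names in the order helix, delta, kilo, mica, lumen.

Txn tx306 phase 1: helix yes -> prepared; delta yes -> prepared; kilo yes -> prepared; mica no -> aborted; lumen yes -> prepared

Answer: mica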